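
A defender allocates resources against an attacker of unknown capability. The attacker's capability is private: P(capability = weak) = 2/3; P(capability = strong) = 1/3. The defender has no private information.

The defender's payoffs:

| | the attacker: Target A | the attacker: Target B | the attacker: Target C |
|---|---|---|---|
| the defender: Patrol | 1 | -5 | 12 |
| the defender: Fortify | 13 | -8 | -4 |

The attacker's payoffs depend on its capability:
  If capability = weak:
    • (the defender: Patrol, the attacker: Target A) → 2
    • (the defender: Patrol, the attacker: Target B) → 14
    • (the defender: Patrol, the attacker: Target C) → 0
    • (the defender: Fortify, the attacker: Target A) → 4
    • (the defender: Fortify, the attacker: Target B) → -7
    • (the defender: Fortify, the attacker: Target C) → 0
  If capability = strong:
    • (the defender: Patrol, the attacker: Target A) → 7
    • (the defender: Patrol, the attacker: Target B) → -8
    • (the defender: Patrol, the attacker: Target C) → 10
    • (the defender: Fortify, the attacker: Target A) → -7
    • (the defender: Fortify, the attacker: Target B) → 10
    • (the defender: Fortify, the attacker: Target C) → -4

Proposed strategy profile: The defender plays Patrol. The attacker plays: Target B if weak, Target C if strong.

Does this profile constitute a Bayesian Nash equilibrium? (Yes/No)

The defender plays Patrol: E[Patrol] = 2/3·(-5) + 1/3·(12) = 2/3; E[Fortify] = -20/3. Best-responding. ✓
The attacker (capability weak), facing Patrol: Target A gives 2, Target B gives 14, Target C gives 0. Proposed Target B is best. ✓
The attacker (capability strong), facing Patrol: Target A gives 7, Target B gives -8, Target C gives 10. Proposed Target C is best. ✓

Yes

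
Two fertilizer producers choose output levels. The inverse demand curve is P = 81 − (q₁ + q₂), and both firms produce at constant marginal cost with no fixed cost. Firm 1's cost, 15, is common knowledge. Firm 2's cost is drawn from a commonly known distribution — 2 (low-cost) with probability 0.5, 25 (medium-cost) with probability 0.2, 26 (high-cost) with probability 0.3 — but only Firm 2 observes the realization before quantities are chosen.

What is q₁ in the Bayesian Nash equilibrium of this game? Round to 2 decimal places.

21.60

Each type of Firm 2 best-responds to q₁; Firm 1 best-responds to the expected q₂ over Firm 2's types.
Firm 2 with cost c maximizes (81 − (q₁+q₂) − c)·q₂, giving q₂(c) = (81 − c − q₁)/2.
E[c₂] = 0.5·2 + 0.2·25 + 0.3·26 = 13.8
Firm 1's FOC against E[q₂] yields q₁ = (81 − 2·15 + E[c₂])/3 = (81 − 30 + 13.8)/3 = 21.6.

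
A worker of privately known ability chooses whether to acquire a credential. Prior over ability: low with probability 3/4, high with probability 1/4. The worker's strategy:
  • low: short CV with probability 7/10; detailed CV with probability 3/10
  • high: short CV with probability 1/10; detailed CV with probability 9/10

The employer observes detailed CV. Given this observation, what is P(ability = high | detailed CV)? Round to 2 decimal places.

P(detailed CV) = (3/4)·(3/10) + (1/4)·(9/10) = 9/20
P(high | detailed CV) = ((1/4)·(9/10)) / (9/20) = (9/40) / (9/20) = 1/2

0.50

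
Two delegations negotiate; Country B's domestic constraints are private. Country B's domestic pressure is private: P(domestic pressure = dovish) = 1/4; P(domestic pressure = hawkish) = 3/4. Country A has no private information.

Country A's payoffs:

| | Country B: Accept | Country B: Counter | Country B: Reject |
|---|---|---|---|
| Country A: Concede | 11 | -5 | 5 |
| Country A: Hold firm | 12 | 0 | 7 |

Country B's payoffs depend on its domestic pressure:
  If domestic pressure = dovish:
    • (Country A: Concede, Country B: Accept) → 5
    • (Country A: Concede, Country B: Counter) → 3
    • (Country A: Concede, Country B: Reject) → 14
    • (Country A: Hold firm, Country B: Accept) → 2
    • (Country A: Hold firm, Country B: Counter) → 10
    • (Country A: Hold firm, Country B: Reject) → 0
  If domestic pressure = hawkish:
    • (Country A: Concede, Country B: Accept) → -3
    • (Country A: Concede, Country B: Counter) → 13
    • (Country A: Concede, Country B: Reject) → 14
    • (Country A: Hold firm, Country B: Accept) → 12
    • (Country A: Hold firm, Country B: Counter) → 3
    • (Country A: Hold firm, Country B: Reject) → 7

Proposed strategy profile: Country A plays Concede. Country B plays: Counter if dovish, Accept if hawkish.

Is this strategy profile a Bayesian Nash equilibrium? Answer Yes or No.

Country A plays Concede: E[Concede] = 1/4·(-5) + 3/4·(11) = 7; E[Hold firm] = 9. Not best-responding. ✗
Country B (domestic pressure dovish), facing Concede: Accept gives 5, Counter gives 3, Reject gives 14. Proposed Counter is not best — profitable deviation exists. ✗
Country B (domestic pressure hawkish), facing Concede: Accept gives -3, Counter gives 13, Reject gives 14. Proposed Accept is not best — profitable deviation exists. ✗

No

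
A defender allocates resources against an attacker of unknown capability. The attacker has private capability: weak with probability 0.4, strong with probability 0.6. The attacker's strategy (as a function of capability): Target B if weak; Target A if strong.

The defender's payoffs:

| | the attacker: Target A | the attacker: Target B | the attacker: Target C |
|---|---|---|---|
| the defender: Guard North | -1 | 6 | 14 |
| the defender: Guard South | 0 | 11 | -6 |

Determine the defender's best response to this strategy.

E[Guard North] = 0.4·(6) + 0.6·(-1) = 1.8
E[Guard South] = 0.4·(11) + 0.6·(0) = 4.4
Best response: Guard South (4.4 is the largest).

Guard South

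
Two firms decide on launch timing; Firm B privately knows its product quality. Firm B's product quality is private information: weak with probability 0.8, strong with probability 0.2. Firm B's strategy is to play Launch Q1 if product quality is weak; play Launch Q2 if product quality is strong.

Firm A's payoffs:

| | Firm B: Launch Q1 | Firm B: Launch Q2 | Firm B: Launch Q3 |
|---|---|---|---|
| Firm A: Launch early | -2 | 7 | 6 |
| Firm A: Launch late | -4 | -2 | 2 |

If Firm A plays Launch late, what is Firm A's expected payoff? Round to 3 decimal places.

-3.600

E[Launch late] = 0.8·(-4) + 0.2·(-2) = (-3.2) + (-0.4) = -3.6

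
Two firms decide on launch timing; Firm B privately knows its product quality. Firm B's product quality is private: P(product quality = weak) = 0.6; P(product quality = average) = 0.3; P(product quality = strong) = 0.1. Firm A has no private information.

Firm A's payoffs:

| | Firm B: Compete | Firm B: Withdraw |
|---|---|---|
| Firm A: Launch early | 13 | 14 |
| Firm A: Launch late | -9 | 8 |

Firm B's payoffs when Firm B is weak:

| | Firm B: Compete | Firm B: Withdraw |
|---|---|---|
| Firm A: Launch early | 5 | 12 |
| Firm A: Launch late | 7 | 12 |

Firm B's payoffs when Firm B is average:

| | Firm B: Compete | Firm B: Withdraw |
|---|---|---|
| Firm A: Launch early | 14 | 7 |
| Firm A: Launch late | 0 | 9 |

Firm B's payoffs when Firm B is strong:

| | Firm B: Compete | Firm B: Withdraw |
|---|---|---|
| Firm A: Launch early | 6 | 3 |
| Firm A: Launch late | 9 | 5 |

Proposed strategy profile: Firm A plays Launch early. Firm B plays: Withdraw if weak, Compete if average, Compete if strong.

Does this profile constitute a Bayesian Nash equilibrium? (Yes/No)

Yes

Firm A plays Launch early: E[Launch early] = 0.6·(14) + 0.3·(13) + 0.1·(13) = 13.6; E[Launch late] = 1.2. Best-responding. ✓
Firm B (product quality weak), facing Launch early: Compete gives 5, Withdraw gives 12. Proposed Withdraw is best. ✓
Firm B (product quality average), facing Launch early: Compete gives 14, Withdraw gives 7. Proposed Compete is best. ✓
Firm B (product quality strong), facing Launch early: Compete gives 6, Withdraw gives 3. Proposed Compete is best. ✓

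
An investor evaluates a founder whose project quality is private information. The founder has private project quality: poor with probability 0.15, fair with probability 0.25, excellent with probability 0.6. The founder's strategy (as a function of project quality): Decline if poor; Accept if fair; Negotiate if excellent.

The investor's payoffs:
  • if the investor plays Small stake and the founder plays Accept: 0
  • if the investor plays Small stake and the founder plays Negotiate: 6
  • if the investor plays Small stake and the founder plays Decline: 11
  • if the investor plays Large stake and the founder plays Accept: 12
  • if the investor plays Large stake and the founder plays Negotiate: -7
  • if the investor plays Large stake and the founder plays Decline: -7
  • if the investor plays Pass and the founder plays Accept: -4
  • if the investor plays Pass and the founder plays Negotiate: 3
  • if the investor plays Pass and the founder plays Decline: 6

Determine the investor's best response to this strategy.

E[Small stake] = 0.15·(11) + 0.25·(0) + 0.6·(6) = 5.25
E[Large stake] = 0.15·(-7) + 0.25·(12) + 0.6·(-7) = -2.25
E[Pass] = 0.15·(6) + 0.25·(-4) + 0.6·(3) = 1.7
Best response: Small stake (5.25 is the largest).

Small stake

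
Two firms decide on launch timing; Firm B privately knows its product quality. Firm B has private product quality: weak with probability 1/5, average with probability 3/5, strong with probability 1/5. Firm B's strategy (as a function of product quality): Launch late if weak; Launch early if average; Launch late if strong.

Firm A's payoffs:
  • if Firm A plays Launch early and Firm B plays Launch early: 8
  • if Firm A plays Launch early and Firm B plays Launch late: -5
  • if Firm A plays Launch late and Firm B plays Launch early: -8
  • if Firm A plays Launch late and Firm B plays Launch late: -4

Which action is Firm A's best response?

Launch early

Compute Firm A's expected payoff for each action, taking the expectation over Firm B's type.
E[Launch early] = 1/5·(-5) + 3/5·(8) + 1/5·(-5) = 14/5
E[Launch late] = 1/5·(-4) + 3/5·(-8) + 1/5·(-4) = -32/5
Best response: Launch early (14/5 is the largest).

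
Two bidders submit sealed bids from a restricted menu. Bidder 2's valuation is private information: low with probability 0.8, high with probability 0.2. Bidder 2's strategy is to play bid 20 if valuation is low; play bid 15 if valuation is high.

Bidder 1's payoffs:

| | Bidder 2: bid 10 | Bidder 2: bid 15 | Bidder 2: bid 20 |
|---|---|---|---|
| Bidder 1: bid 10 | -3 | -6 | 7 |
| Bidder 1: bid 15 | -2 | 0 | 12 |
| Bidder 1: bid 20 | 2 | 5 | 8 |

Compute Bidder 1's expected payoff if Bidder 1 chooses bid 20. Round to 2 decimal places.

7.40

Take the expectation over Bidder 2's valuation, weighting each type's action by its prior probability.
E[bid 20] = 0.8·8 + 0.2·5 = 6.4 + 1 = 7.4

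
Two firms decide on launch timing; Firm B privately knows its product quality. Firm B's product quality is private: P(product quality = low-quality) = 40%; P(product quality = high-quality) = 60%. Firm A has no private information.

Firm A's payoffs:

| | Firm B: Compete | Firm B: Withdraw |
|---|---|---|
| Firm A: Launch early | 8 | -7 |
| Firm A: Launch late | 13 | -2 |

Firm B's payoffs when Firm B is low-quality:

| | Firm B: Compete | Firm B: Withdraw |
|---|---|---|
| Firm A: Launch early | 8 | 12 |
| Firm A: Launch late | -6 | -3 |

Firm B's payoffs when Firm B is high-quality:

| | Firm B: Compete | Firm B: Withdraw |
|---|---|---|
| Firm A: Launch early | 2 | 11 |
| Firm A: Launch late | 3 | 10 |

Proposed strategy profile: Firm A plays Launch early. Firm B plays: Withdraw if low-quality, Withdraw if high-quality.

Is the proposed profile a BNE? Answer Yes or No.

A profile is a BNE iff every type of every player is best-responding given beliefs about the other side.
Firm A plays Launch early: E[Launch early] = 0.4·(-7) + 0.6·(-7) = -7; E[Launch late] = -2. Not best-responding. ✗
Firm B (product quality low-quality), facing Launch early: Compete gives 8, Withdraw gives 12. Proposed Withdraw is best. ✓
Firm B (product quality high-quality), facing Launch early: Compete gives 2, Withdraw gives 11. Proposed Withdraw is best. ✓

No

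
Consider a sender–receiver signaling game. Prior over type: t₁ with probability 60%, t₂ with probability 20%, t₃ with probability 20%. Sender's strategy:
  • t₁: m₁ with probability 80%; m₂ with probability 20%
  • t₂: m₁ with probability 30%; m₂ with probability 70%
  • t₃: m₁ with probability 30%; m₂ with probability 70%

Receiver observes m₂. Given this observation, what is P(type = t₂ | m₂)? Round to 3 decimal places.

0.350

Apply Bayes' rule using the sender's strategy as the likelihood.
P(m₂) = 0.6·0.2 + 0.2·0.7 + 0.2·0.7 = 0.4
P(t₂ | m₂) = (0.2·0.7) / 0.4 = 0.14 / 0.4 = 0.35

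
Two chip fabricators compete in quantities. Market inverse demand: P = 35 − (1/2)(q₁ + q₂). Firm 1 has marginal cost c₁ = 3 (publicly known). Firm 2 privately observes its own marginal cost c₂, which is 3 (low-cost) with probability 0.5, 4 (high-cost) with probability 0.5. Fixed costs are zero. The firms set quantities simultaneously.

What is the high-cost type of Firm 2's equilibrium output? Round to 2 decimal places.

Firm 2 with cost c maximizes (35 − (1/2)(q₁+q₂) − c)·q₂, giving q₂(c) = (35 − c − (1/2)q₁).
E[c₂] = 0.5·3 + 0.5·4 = 3.5
Firm 1's FOC against E[q₂] yields q₁ = (35 − 2·3 + E[c₂])/(3/2) = (35 − 6 + 3.5)/(3/2) = 21.6667.
q₂(high-cost) = (35 − 4 − (1/2)·21.6667) = 20.1667.

20.17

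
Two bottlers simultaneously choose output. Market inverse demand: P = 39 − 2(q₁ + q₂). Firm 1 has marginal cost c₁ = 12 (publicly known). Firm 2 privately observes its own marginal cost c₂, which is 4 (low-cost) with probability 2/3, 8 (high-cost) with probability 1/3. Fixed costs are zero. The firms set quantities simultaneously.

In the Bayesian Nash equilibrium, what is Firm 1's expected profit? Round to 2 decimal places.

22.97

Firm 2 with cost c maximizes (39 − 2(q₁+q₂) − c)·q₂, giving q₂(c) = (39 − c − 2q₁)/4.
E[c₂] = 2/3·4 + 1/3·8 = 5.33333
Firm 1's FOC against E[q₂] yields q₁ = (39 − 2·12 + E[c₂])/6 = (39 − 24 + 5.33333)/6 = 3.38889.
E[P] = 39 − 2·(q₁ + E[q₂]) = 18.7778; Firm 1's expected profit = (E[P] − 12)·q₁ = (18.7778 − 12)·3.38889 = 22.9691.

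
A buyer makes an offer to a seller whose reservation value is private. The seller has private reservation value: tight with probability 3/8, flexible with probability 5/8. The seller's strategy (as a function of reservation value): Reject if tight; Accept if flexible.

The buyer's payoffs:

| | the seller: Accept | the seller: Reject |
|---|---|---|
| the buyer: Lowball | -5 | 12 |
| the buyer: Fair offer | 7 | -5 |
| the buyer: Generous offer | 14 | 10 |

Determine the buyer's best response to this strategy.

Compute the buyer's expected payoff for each action, taking the expectation over the seller's type.
E[Lowball] = 3/8·(12) + 5/8·(-5) = 11/8
E[Fair offer] = 3/8·(-5) + 5/8·(7) = 5/2
E[Generous offer] = 3/8·(10) + 5/8·(14) = 25/2
Best response: Generous offer (25/2 is the largest).

Generous offer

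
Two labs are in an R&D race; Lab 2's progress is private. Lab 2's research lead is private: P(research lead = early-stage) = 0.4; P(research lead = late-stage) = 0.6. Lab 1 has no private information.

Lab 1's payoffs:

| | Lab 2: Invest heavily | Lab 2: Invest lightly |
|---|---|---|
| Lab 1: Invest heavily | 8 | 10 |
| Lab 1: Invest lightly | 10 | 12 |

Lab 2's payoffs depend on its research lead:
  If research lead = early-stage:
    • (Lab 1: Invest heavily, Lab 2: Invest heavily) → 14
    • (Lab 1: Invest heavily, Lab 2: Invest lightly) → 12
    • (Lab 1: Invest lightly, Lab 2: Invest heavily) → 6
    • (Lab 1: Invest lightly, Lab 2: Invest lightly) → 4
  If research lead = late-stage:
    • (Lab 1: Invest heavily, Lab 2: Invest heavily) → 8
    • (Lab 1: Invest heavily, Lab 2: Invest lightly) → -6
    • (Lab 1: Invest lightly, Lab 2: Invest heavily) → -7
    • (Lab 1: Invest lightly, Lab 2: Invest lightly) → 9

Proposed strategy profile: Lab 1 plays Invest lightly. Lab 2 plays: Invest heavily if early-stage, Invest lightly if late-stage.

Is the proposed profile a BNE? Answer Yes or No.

Yes

Lab 1 plays Invest lightly: E[Invest lightly] = 0.4·(10) + 0.6·(12) = 11.2; E[Invest heavily] = 9.2. Best-responding. ✓
Lab 2 (research lead early-stage), facing Invest lightly: Invest heavily gives 6, Invest lightly gives 4. Proposed Invest heavily is best. ✓
Lab 2 (research lead late-stage), facing Invest lightly: Invest heavily gives -7, Invest lightly gives 9. Proposed Invest lightly is best. ✓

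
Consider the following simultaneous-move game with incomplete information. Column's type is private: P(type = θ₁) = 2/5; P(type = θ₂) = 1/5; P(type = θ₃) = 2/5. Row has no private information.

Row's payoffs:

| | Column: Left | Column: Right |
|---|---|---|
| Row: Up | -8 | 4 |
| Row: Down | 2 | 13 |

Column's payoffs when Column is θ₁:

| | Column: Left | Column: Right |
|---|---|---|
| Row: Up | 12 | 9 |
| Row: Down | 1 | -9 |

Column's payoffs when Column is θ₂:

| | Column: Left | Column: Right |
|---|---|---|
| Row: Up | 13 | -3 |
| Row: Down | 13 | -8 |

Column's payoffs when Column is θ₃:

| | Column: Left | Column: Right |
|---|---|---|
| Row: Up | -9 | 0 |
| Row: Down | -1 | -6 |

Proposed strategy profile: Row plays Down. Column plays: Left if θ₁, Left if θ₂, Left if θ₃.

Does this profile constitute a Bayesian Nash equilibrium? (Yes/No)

Row plays Down: E[Down] = 2/5·(2) + 1/5·(2) + 2/5·(2) = 2; E[Up] = -8. Best-responding. ✓
Column (type θ₁), facing Down: Left gives 1, Right gives -9. Proposed Left is best. ✓
Column (type θ₂), facing Down: Left gives 13, Right gives -8. Proposed Left is best. ✓
Column (type θ₃), facing Down: Left gives -1, Right gives -6. Proposed Left is best. ✓

Yes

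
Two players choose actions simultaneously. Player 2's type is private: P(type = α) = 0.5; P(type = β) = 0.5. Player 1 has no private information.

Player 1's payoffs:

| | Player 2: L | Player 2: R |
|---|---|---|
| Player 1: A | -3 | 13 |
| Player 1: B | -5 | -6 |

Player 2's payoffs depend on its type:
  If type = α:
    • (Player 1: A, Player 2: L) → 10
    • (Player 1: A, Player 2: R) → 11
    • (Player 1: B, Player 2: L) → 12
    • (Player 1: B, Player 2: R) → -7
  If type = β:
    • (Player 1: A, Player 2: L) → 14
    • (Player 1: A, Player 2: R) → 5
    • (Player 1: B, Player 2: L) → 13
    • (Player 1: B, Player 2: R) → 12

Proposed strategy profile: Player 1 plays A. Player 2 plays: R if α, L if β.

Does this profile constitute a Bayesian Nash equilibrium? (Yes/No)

A profile is a BNE iff every type of every player is best-responding given beliefs about the other side.
Player 1 plays A: E[A] = 0.5·(13) + 0.5·(-3) = 5; E[B] = -5.5. Best-responding. ✓
Player 2 (type α), facing A: L gives 10, R gives 11. Proposed R is best. ✓
Player 2 (type β), facing A: L gives 14, R gives 5. Proposed L is best. ✓

Yes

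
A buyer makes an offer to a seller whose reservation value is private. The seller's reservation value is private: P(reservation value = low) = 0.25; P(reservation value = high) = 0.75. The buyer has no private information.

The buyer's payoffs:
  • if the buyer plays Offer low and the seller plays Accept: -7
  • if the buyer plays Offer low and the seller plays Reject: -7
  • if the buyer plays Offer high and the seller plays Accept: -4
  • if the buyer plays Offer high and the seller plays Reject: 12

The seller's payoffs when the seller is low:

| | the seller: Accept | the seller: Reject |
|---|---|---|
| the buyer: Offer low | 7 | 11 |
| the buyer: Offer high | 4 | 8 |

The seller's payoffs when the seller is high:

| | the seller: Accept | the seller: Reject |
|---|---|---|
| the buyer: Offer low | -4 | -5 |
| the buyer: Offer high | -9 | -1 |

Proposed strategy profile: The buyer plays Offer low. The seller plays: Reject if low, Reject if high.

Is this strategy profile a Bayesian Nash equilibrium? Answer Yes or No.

The buyer plays Offer low: E[Offer low] = 0.25·(-7) + 0.75·(-7) = -7; E[Offer high] = 12. Not best-responding. ✗
The seller (reservation value low), facing Offer low: Accept gives 7, Reject gives 11. Proposed Reject is best. ✓
The seller (reservation value high), facing Offer low: Accept gives -4, Reject gives -5. Proposed Reject is not best — profitable deviation exists. ✗

No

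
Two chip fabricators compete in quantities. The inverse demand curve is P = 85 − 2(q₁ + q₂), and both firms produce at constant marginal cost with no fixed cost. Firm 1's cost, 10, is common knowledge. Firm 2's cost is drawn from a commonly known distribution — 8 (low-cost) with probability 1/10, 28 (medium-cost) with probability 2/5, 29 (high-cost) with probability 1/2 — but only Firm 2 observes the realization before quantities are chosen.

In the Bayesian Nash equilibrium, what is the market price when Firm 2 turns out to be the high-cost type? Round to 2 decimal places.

Type-c best response for Firm 2: q₂(c) = (85 − c)/4 − q₁/2.
Firm 1 maximizes expected profit; its first-order condition is 85 − 4q₁ − 2E[q₂] − 10 = 0.
Substituting E[q₂] and solving: E[c₂] = 26.5, so q₁ = (85 − 2·10 + 26.5)/6 = 15.25.
q₂(high-cost) = 6.375, so P = 85 − 2·(15.25 + 6.375) = 41.75.

41.75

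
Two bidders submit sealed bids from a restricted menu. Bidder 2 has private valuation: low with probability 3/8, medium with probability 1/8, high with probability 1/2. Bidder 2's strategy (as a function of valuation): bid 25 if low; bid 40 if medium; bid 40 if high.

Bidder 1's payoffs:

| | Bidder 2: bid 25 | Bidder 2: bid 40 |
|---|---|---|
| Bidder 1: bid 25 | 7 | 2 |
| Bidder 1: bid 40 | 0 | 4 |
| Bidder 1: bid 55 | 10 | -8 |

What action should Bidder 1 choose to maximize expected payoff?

bid 25

Compute Bidder 1's expected payoff for each action, taking the expectation over Bidder 2's type.
E[bid 25] = 3/8·(7) + 1/8·(2) + 1/2·(2) = 31/8
E[bid 40] = 3/8·(0) + 1/8·(4) + 1/2·(4) = 5/2
E[bid 55] = 3/8·(10) + 1/8·(-8) + 1/2·(-8) = -5/4
Best response: bid 25 (31/8 is the largest).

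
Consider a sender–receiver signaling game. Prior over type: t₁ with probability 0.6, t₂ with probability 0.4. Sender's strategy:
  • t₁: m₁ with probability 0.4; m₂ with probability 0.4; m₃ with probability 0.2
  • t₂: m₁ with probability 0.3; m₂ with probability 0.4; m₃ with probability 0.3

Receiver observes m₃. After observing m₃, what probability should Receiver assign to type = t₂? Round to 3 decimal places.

0.500

P(m₃) = 0.6·0.2 + 0.4·0.3 = 0.24
P(t₂ | m₃) = (0.4·0.3) / 0.24 = 0.12 / 0.24 = 0.5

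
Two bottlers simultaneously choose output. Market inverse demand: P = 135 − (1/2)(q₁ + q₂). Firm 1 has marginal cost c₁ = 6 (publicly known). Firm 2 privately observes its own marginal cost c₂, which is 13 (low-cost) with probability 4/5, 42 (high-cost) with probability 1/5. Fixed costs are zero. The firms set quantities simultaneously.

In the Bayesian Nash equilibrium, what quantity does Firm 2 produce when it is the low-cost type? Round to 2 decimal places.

Each type of Firm 2 best-responds to q₁; Firm 1 best-responds to the expected q₂ over Firm 2's types.
Firm 2 with cost c maximizes (135 − (1/2)(q₁+q₂) − c)·q₂, giving q₂(c) = (135 − c − (1/2)q₁).
E[c₂] = 4/5·13 + 1/5·42 = 18.8
Firm 1's FOC against E[q₂] yields q₁ = (135 − 2·6 + E[c₂])/(3/2) = (135 − 12 + 18.8)/(3/2) = 94.5333.
q₂(low-cost) = (135 − 13 − (1/2)·94.5333) = 74.7333.

74.73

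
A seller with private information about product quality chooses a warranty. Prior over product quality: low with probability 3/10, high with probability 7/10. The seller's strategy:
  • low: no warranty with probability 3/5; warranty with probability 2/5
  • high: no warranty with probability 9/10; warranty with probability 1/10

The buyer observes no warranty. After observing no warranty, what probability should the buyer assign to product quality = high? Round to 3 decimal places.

Apply Bayes' rule using the sender's strategy as the likelihood.
P(no warranty) = (3/10)·(3/5) + (7/10)·(9/10) = 81/100
P(high | no warranty) = ((7/10)·(9/10)) / (81/100) = (63/100) / (81/100) = 7/9

0.778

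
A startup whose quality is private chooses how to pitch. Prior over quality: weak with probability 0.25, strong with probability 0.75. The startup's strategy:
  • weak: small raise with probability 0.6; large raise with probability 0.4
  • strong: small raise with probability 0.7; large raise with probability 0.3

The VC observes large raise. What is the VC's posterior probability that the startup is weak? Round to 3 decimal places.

0.308

Apply Bayes' rule using the sender's strategy as the likelihood.
P(large raise) = 0.25·0.4 + 0.75·0.3 = 0.325
P(weak | large raise) = (0.25·0.4) / 0.325 = 0.1 / 0.325 = 0.307692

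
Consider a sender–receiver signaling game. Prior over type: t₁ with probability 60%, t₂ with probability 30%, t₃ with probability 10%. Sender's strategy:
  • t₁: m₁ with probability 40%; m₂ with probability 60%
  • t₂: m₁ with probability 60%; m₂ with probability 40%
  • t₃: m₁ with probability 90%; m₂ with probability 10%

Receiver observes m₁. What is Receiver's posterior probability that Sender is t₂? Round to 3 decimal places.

P(m₁) = 0.6·0.4 + 0.3·0.6 + 0.1·0.9 = 0.51
P(t₂ | m₁) = (0.3·0.6) / 0.51 = 0.18 / 0.51 = 0.352941

0.353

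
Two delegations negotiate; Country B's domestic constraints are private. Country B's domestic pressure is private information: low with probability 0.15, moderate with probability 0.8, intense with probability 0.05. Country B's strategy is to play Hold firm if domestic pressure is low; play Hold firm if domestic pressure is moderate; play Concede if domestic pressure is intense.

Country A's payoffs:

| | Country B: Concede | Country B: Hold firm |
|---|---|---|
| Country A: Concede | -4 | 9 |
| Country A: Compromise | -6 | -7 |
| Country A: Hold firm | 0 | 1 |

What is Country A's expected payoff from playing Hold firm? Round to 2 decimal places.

0.95

Take the expectation over Country B's domestic pressure, weighting each type's action by its prior probability.
E[Hold firm] = 0.15·1 + 0.8·1 + 0.05·0 = 0.15 + 0.8 + 0 = 0.95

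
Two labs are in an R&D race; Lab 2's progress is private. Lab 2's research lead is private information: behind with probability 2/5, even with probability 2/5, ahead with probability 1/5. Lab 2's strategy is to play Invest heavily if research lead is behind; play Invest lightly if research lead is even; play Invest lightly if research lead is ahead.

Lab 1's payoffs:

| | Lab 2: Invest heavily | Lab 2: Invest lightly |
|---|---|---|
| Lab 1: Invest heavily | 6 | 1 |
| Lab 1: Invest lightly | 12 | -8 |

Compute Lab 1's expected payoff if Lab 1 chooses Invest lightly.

Take the expectation over Lab 2's research lead, weighting each type's action by its prior probability.
E[Invest lightly] = 2/5·12 + 2/5·(-8) + 1/5·(-8) = 24/5 + (-16/5) + (-8/5) = 0

0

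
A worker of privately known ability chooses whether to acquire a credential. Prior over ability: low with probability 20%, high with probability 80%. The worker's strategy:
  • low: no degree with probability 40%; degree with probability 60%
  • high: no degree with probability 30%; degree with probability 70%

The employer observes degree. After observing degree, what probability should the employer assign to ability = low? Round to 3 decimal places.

0.176

Apply Bayes' rule using the sender's strategy as the likelihood.
P(degree) = 0.2·0.6 + 0.8·0.7 = 0.68
P(low | degree) = (0.2·0.6) / 0.68 = 0.12 / 0.68 = 0.176471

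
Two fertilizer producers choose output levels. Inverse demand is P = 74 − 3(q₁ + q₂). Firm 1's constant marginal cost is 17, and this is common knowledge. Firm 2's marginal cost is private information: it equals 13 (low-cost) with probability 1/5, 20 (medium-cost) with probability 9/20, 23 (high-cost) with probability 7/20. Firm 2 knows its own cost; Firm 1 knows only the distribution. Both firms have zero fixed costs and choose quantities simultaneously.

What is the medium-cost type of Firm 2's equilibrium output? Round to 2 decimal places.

Type-c best response for Firm 2: q₂(c) = (74 − c)/6 − q₁/2.
Firm 1 maximizes expected profit; its first-order condition is 74 − 6q₁ − 3E[q₂] − 17 = 0.
Substituting E[q₂] and solving: E[c₂] = 19.65, so q₁ = (74 − 2·17 + 19.65)/9 = 6.62778.
q₂(medium-cost) = (74 − 20 − 3·6.62778)/6 = 5.68611.

5.69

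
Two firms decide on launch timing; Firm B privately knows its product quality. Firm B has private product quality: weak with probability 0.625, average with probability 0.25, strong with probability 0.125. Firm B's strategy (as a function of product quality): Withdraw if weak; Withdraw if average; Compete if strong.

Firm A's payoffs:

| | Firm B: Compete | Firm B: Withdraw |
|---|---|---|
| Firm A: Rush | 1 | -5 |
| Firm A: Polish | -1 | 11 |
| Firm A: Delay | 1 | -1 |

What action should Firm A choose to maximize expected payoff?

Compute Firm A's expected payoff for each action, taking the expectation over Firm B's type.
E[Rush] = 0.625·(-5) + 0.25·(-5) + 0.125·(1) = -4.25
E[Polish] = 0.625·(11) + 0.25·(11) + 0.125·(-1) = 9.5
E[Delay] = 0.625·(-1) + 0.25·(-1) + 0.125·(1) = -0.75
Best response: Polish (9.5 is the largest).

Polish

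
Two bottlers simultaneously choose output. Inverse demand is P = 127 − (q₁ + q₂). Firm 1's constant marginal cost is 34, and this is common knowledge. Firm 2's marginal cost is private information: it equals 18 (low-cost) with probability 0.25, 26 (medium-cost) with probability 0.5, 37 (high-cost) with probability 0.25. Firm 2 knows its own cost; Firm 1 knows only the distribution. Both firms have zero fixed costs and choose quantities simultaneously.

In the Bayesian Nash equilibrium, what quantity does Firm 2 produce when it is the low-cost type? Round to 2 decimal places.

Firm 2 with cost c maximizes (127 − (q₁+q₂) − c)·q₂, giving q₂(c) = (127 − c − q₁)/2.
E[c₂] = 0.25·18 + 0.5·26 + 0.25·37 = 26.75
Firm 1's FOC against E[q₂] yields q₁ = (127 − 2·34 + E[c₂])/3 = (127 − 68 + 26.75)/3 = 28.5833.
q₂(low-cost) = (127 − 18 − 28.5833)/2 = 40.2083.

40.21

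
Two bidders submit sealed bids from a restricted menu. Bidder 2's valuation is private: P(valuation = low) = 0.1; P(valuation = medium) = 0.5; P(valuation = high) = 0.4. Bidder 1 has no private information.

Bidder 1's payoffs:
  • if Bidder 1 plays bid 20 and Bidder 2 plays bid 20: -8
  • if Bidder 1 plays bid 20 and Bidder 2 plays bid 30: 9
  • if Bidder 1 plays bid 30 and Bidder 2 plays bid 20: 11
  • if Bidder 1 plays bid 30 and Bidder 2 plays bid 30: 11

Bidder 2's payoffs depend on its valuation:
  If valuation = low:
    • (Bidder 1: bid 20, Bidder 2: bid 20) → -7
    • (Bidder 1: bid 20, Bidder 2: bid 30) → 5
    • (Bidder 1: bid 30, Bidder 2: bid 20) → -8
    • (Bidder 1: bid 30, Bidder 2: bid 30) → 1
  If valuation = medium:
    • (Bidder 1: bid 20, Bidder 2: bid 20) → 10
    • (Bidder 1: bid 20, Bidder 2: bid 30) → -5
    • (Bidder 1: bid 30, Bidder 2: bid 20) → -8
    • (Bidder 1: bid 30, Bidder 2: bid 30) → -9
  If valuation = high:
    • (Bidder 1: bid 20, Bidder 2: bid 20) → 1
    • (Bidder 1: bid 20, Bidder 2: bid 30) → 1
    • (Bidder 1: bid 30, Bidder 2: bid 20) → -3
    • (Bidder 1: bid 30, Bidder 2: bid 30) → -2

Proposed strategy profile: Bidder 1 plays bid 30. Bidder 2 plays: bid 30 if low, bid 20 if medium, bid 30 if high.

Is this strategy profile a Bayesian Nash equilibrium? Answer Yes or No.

Bidder 1 plays bid 30: E[bid 30] = 0.1·(11) + 0.5·(11) + 0.4·(11) = 11; E[bid 20] = 0.5. Best-responding. ✓
Bidder 2 (valuation low), facing bid 30: bid 20 gives -8, bid 30 gives 1. Proposed bid 30 is best. ✓
Bidder 2 (valuation medium), facing bid 30: bid 20 gives -8, bid 30 gives -9. Proposed bid 20 is best. ✓
Bidder 2 (valuation high), facing bid 30: bid 20 gives -3, bid 30 gives -2. Proposed bid 30 is best. ✓

Yes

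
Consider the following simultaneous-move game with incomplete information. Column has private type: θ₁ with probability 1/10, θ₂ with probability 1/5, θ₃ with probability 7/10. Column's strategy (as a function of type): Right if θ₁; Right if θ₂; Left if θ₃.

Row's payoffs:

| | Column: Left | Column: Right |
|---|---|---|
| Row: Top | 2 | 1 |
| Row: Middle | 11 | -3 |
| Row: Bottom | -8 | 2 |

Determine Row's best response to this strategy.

Compute Row's expected payoff for each action, taking the expectation over Column's type.
E[Top] = 1/10·(1) + 1/5·(1) + 7/10·(2) = 17/10
E[Middle] = 1/10·(-3) + 1/5·(-3) + 7/10·(11) = 34/5
E[Bottom] = 1/10·(2) + 1/5·(2) + 7/10·(-8) = -5
Best response: Middle (34/5 is the largest).

Middle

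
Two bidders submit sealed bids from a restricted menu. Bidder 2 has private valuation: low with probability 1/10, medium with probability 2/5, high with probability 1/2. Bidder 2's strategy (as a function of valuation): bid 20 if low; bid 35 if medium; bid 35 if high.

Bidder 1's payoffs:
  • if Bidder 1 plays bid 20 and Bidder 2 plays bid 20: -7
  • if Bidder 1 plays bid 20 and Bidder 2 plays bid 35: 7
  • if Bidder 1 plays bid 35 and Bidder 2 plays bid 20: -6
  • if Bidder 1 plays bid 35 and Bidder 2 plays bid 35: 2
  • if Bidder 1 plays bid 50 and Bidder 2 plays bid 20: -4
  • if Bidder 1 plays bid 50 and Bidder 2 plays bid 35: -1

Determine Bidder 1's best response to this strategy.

bid 20

Compute Bidder 1's expected payoff for each action, taking the expectation over Bidder 2's type.
E[bid 20] = 1/10·(-7) + 2/5·(7) + 1/2·(7) = 28/5
E[bid 35] = 1/10·(-6) + 2/5·(2) + 1/2·(2) = 6/5
E[bid 50] = 1/10·(-4) + 2/5·(-1) + 1/2·(-1) = -13/10
Best response: bid 20 (28/5 is the largest).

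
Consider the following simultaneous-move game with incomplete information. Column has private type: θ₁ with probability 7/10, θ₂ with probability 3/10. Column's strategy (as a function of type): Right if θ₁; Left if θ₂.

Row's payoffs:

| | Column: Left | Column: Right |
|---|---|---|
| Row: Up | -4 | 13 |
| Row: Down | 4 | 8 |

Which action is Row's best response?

Compute Row's expected payoff for each action, taking the expectation over Column's type.
E[Up] = 7/10·(13) + 3/10·(-4) = 79/10
E[Down] = 7/10·(8) + 3/10·(4) = 34/5
Best response: Up (79/10 is the largest).

Up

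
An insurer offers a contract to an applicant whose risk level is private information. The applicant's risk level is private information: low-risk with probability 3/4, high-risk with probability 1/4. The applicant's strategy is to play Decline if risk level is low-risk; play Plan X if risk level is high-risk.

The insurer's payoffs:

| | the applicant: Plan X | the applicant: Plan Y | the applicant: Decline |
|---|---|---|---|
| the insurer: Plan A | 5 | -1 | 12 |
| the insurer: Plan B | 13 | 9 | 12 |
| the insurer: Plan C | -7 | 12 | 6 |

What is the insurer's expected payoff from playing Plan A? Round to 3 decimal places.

10.250

E[Plan A] = 3/4·12 + 1/4·5 = 9 + 5/4 = 41/4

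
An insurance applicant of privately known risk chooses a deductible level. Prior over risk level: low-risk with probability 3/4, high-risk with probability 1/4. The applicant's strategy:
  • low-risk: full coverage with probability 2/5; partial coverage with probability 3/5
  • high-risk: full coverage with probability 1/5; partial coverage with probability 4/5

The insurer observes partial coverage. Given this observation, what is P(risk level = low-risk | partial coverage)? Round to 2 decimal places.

Apply Bayes' rule using the sender's strategy as the likelihood.
P(partial coverage) = (3/4)·(3/5) + (1/4)·(4/5) = 13/20
P(low-risk | partial coverage) = ((3/4)·(3/5)) / (13/20) = (9/20) / (13/20) = 9/13

0.69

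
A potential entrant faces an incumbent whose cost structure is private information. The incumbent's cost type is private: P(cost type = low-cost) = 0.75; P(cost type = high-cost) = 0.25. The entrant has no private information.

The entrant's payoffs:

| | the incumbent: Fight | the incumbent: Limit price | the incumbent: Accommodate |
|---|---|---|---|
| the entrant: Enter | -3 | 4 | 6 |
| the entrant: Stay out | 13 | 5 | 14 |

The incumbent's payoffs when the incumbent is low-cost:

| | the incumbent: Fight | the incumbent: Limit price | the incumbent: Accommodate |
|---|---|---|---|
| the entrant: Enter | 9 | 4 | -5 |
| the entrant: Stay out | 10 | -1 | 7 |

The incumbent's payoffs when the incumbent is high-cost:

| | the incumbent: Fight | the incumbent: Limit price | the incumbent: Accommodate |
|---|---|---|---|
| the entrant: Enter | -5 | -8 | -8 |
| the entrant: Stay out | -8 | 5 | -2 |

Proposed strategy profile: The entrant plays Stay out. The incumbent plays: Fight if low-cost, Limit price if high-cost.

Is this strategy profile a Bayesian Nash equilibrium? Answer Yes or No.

The entrant plays Stay out: E[Stay out] = 0.75·(13) + 0.25·(5) = 11; E[Enter] = -1.25. Best-responding. ✓
The incumbent (cost type low-cost), facing Stay out: Fight gives 10, Limit price gives -1, Accommodate gives 7. Proposed Fight is best. ✓
The incumbent (cost type high-cost), facing Stay out: Fight gives -8, Limit price gives 5, Accommodate gives -2. Proposed Limit price is best. ✓

Yes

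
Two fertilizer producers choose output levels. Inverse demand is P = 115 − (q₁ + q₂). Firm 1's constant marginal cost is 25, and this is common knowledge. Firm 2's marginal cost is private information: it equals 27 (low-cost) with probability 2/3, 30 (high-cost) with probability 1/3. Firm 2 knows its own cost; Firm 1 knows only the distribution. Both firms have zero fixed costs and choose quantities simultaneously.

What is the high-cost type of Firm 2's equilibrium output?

27

Firm 2 with cost c maximizes (115 − (q₁+q₂) − c)·q₂, giving q₂(c) = (115 − c − q₁)/2.
E[c₂] = 2/3·27 + 1/3·30 = 28
Firm 1's FOC against E[q₂] yields q₁ = (115 − 2·25 + E[c₂])/3 = (115 − 50 + 28)/3 = 31.
q₂(high-cost) = (115 − 30 − 31)/2 = 27.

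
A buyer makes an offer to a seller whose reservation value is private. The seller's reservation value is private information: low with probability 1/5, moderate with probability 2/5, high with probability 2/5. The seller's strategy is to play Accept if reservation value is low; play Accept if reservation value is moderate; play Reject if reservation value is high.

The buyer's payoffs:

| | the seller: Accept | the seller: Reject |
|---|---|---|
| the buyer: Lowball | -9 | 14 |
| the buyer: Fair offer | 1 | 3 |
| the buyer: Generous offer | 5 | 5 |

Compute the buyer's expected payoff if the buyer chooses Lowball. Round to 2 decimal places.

0.20

E[Lowball] = 1/5·(-9) + 2/5·(-9) + 2/5·14 = (-9/5) + (-18/5) + 28/5 = 1/5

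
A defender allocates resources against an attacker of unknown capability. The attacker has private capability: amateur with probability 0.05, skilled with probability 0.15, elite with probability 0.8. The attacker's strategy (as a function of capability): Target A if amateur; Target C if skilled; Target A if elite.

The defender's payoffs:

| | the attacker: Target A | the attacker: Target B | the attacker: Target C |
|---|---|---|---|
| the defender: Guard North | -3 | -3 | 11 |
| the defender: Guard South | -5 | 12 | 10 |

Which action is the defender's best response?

E[Guard North] = 0.05·(-3) + 0.15·(11) + 0.8·(-3) = -0.9
E[Guard South] = 0.05·(-5) + 0.15·(10) + 0.8·(-5) = -2.75
Best response: Guard North (-0.9 is the largest).

Guard North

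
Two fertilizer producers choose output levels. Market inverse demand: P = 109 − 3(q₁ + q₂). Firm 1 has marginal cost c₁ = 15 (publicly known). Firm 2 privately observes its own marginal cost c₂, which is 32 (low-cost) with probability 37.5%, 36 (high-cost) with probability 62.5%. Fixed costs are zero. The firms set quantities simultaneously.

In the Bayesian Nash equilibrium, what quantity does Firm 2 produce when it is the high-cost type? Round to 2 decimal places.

Type-c best response for Firm 2: q₂(c) = (109 − c)/6 − q₁/2.
Firm 1 maximizes expected profit; its first-order condition is 109 − 6q₁ − 3E[q₂] − 15 = 0.
Substituting E[q₂] and solving: E[c₂] = 34.5, so q₁ = (109 − 2·15 + 34.5)/9 = 12.6111.
q₂(high-cost) = (109 − 36 − 3·12.6111)/6 = 5.86111.

5.86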